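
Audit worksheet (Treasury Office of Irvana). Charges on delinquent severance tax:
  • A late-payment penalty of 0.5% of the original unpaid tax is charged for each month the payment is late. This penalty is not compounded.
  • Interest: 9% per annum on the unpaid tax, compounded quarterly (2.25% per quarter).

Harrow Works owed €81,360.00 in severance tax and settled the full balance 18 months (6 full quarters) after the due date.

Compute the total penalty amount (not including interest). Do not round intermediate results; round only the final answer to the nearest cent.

€7,322.40

Late-payment penalty = 0.5% × €81,360.00 × 18 mo = €7,322.40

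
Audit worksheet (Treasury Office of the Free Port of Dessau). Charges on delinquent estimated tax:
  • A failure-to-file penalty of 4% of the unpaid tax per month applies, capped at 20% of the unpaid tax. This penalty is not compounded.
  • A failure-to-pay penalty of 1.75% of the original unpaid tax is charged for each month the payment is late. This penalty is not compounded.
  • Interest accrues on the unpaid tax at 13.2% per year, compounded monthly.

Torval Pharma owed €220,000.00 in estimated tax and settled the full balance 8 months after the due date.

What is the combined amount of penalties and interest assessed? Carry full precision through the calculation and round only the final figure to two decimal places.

Failure-to-file: 8 × 4% × €220,000.00 = €70,400.00, capped at 20% × €220,000.00 = €44,000.00
Failure-to-pay penalty = 1.75% × €220,000.00 × 8 mo = €30,800.00
Interest (13.2%/yr ÷ 12 = 1.1%/month): €220,000.00 × ((1 + 0.011)^8 − 1) = €20,121.9854…
Penalties + interest = €74,800.0000 + €20,121.9854… = €94,921.99

€94,921.99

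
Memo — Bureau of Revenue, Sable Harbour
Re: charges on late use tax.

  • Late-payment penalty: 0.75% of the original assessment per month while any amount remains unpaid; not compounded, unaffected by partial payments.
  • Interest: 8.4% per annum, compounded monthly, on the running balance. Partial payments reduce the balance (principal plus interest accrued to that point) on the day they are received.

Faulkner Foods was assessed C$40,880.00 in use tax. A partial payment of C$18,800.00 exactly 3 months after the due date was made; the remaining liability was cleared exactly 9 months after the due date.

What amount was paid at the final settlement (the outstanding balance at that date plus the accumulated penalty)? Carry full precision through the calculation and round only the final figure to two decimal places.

C$26,684.59

Monthly rate = 8.4% ÷ 12 = 0.7%
Balance at month 3: C$40,880.0000 × (1 + 0.007)^3 = C$41,744.5034…
After C$18,800.00 payment: C$41,744.5034… − C$18,800.00 = C$22,944.5034…
Balance at month 9: C$22,944.5034… × (1 + 0.007)^6 = C$23,925.1950…
Penalty: 9 × 0.75% × C$40,880.00 = C$2,759.40
Final settlement = outstanding balance + penalty = C$23,925.1950… + C$2,759.40 = C$26,684.59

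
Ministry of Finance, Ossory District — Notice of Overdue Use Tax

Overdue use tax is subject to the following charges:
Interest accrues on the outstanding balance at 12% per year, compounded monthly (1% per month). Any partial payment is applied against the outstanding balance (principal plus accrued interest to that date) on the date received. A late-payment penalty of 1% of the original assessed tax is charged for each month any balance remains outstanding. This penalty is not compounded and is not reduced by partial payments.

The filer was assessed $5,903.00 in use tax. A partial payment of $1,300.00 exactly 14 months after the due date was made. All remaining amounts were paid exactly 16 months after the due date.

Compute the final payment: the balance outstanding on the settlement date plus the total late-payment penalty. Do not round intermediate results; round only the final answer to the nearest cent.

$6,540.08

Balance at month 14: $5,903.0000 × (1 + 0.01)^14 = $6,785.3463…
After $1,300.00 payment: $6,785.3463… − $1,300.00 = $5,485.3463…
Balance at month 16: $5,485.3463… × (1 + 0.01)^2 = $5,595.6017…
Penalty: 16 × 1% × $5,903.00 = $944.48
Final settlement = outstanding balance + penalty = $5,595.6017… + $944.48 = $6,540.08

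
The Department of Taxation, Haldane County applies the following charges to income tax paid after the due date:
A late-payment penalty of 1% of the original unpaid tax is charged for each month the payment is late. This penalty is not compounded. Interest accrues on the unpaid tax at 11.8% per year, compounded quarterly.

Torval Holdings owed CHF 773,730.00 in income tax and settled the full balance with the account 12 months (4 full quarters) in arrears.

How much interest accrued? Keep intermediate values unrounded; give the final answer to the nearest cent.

Interest (11.8%/yr ÷ 4 = 2.95%/quarter): CHF 773,730.00 × ((1 + 0.0295)^4 − 1) = CHF 95,420.2111…

CHF 95,420.21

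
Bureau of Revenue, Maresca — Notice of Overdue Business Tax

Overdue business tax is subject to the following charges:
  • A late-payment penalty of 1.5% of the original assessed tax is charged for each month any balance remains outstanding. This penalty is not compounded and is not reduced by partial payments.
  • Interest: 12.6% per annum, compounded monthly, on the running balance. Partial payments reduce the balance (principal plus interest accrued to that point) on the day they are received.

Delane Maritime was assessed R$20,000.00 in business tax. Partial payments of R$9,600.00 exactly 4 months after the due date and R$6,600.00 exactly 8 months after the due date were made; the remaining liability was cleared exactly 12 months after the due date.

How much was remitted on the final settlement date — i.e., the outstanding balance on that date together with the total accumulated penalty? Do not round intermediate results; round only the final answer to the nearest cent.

Monthly rate = 12.6% ÷ 12 = 1.05%
Balance at month 4: R$20,000.0000 × (1 + 0.0105)^4 = R$20,853.3229…
After R$9,600.00 payment: R$20,853.3229… − R$9,600.00 = R$11,253.3229…
Balance at month 8: R$11,253.3229… × (1 + 0.0105)^4 = R$11,733.4587…
After R$6,600.00 payment: R$11,733.4587… − R$6,600.00 = R$5,133.4587…
Balance at month 12: R$5,133.4587… × (1 + 0.0105)^4 = R$5,352.4836…
Penalty: 12 × 1.5% × R$20,000.00 = R$3,600.00
Final settlement = outstanding balance + penalty = R$5,352.4836… + R$3,600.00 = R$8,952.48

R$8,952.48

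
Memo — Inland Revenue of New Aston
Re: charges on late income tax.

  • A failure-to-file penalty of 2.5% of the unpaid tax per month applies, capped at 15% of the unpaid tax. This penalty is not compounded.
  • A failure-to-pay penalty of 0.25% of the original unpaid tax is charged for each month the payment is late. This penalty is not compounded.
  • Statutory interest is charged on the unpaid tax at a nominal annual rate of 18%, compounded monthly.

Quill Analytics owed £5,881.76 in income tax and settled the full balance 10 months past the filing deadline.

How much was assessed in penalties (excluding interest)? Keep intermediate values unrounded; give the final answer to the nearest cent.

Failure-to-file: 10 × 2.5% × £5,881.76 = £1,470.44, capped at 15% × £5,881.76 = £882.26…
Failure-to-pay penalty: 10 × 0.25% × £5,881.76 = £147.04…
Total penalty = £882.26… + £147.04… = £1,029.31

£1,029.31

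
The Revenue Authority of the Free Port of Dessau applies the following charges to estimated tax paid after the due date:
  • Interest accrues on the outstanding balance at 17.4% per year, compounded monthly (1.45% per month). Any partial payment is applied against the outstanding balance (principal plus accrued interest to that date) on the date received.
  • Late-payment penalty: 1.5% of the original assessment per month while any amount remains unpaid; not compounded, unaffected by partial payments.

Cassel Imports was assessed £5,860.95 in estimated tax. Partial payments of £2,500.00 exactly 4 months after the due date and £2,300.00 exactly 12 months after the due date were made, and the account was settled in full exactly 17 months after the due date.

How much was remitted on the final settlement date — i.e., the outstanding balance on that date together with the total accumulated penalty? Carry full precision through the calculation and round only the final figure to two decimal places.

Balance at month 4: £5,860.9500 × (1 + 0.0145)^4 = £6,208.3504…
After £2,500.00 payment: £6,208.3504… − £2,500.00 = £3,708.3504…
Balance at month 12: £3,708.3504… × (1 + 0.0145)^8 = £4,160.9948…
After £2,300.00 payment: £4,160.9948… − £2,300.00 = £1,860.9948…
Balance at month 17: £1,860.9948… × (1 + 0.0145)^5 = £1,999.8869…
Penalty: 17 × 1.5% × £5,860.95 = £1,494.54…
Final settlement = outstanding balance + penalty = £1,999.8869… + £1,494.54… = £3,494.43

£3,494.43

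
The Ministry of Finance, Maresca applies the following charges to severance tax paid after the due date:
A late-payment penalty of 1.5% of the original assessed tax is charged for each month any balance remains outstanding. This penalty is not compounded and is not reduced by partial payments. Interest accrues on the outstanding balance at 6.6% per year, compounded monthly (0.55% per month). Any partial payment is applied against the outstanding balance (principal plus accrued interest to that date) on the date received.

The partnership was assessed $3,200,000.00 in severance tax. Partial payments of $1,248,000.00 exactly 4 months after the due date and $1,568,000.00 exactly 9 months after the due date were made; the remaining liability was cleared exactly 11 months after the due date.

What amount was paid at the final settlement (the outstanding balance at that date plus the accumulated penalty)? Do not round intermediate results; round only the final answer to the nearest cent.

$1,044,869.29

Balance at month 4: $3,200,000.0000 × (1 + 0.0055)^4 = $3,270,982.9325…
After $1,248,000.00 payment: $3,270,982.9325… − $1,248,000.00 = $2,022,982.9325…
Balance at month 9: $2,022,982.9325… × (1 + 0.0055)^5 = $2,079,230.2905…
After $1,568,000.00 payment: $2,079,230.2905… − $1,568,000.00 = $511,230.2905…
Balance at month 11: $511,230.2905… × (1 + 0.0055)^2 = $516,869.2884…
Penalty: 11 × 1.5% × $3,200,000.00 = $528,000.00
Final settlement = outstanding balance + penalty = $516,869.2884… + $528,000.00 = $1,044,869.29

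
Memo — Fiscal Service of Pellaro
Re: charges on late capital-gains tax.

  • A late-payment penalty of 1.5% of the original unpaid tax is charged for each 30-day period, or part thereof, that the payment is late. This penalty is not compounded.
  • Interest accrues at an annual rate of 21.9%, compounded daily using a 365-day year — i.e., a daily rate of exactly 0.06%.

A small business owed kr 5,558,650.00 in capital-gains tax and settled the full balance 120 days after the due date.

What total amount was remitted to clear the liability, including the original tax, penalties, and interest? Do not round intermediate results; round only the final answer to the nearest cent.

kr 6,307,022.95

Penalty periods: ⌈120/30⌉ = 4; penalty = 4 × 1.5% × kr 5,558,650.00 = kr 333,519.00
Interest: kr 5,558,650.00 × ((1 + 0.0006)^120 − 1) = kr 5,558,650.00 × 0.07463214… = kr 414,853.9508…
Total = kr 5,558,650.00 + kr 333,519.0000 + kr 414,853.9508… = kr 6,307,022.95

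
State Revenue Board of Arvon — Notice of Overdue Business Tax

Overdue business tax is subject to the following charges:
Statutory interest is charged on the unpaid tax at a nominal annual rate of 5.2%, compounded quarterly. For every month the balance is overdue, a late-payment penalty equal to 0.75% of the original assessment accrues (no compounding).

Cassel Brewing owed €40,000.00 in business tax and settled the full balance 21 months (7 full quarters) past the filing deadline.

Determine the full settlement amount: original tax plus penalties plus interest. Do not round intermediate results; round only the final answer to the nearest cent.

Late-payment penalty: 21 × 0.75% × €40,000.00 = €6,300.00
Interest (5.2%/yr ÷ 4 = 1.3%/quarter): €40,000.00 × ((1 + 0.013)^7 − 1) = €3,785.0761…
Total = €40,000.00 + €6,300.0000 + €3,785.0761… = €50,085.08

€50,085.08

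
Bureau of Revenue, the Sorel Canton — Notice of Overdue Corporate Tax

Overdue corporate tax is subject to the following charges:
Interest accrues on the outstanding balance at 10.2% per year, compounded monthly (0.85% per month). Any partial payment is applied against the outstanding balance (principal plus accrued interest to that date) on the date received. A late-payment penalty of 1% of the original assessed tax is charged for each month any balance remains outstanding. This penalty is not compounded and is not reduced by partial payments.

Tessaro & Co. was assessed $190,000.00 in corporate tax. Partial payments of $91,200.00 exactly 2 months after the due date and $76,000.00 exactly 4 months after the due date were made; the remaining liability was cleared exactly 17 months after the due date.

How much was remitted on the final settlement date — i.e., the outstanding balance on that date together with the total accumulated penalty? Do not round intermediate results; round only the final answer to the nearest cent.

$63,317.75

Balance at month 2: $190,000.0000 × (1 + 0.0085)^2 = $193,243.7275
After $91,200.00 payment: $193,243.7275 − $91,200.00 = $102,043.7275
Balance at month 4: $102,043.7275 × (1 + 0.0085)^2 = $103,785.8435…
After $76,000.00 payment: $103,785.8435… − $76,000.00 = $27,785.8435…
Balance at month 17: $27,785.8435… × (1 + 0.0085)^13 = $31,017.7520…
Penalty: 17 × 1% × $190,000.00 = $32,300.00
Final settlement = outstanding balance + penalty = $31,017.7520… + $32,300.00 = $63,317.75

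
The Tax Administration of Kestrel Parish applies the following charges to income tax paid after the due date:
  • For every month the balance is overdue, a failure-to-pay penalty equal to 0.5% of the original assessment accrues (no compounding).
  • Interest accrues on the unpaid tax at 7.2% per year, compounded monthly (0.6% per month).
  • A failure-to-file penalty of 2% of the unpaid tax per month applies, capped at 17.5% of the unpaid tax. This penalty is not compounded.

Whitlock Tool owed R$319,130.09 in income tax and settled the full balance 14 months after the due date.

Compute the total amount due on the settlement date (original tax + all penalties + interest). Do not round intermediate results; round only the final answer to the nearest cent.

Failure-to-file: 14 × 2% × R$319,130.09 = R$89,356.43…, capped at 17.5% × R$319,130.09 = R$55,847.77…
Failure-to-pay penalty = 0.5% × R$319,130.09 × 14 mo = R$22,339.11…
Interest: R$319,130.09 × ((1 + 0.006)^14 − 1) = R$319,130.09 × 0.0873559… = R$27,877.9080…
Total = R$319,130.09 + R$78,186.8721… + R$27,877.9080… = R$425,194.87

R$425,194.87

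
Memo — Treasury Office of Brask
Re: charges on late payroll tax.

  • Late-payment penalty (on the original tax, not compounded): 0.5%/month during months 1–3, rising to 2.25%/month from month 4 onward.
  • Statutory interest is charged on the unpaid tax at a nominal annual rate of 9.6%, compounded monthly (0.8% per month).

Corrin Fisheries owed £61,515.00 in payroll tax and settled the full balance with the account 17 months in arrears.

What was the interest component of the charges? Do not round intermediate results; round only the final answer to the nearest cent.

£8,923.50

Interest: £61,515.00 × ((1 + 0.008)^17 − 1) = £61,515.00 × 0.1450621… = £8,923.4960…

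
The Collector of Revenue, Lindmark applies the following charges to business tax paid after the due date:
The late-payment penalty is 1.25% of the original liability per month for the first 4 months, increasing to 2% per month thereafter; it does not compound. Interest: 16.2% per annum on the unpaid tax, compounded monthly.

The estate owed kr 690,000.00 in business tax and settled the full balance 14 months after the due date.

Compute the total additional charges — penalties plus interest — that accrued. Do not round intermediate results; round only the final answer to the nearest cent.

kr 314,995.00

Penalty, months 1–4: 4 × 1.25% × kr 690,000.00 = kr 34,500.00
Penalty, months 5–14: 10 × 2% × kr 690,000.00 = kr 138,000.00
Interest (16.2%/yr ÷ 12 = 1.35%/month): kr 690,000.00 × ((1 + 0.0135)^14 − 1) = kr 142,494.9988…
Penalties + interest = kr 172,500.0000 + kr 142,494.9988… = kr 314,995.00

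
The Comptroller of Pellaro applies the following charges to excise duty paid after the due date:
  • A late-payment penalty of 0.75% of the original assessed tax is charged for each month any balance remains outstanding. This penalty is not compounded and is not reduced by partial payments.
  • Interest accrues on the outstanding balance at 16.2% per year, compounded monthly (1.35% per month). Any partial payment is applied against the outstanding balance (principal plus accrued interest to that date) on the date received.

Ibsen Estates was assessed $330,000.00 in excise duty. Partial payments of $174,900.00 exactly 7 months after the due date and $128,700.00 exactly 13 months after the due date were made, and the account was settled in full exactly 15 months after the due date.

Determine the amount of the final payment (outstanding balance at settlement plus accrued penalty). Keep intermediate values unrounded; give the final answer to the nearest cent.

$113,745.22

Balance at month 7: $330,000.0000 × (1 + 0.0135)^7 = $362,476.7966…
After $174,900.00 payment: $362,476.7966… − $174,900.00 = $187,576.7966…
Balance at month 13: $187,576.7966… × (1 + 0.0135)^6 = $203,292.6293…
After $128,700.00 payment: $203,292.6293… − $128,700.00 = $74,592.6293…
Balance at month 15: $74,592.6293… × (1 + 0.0135)^2 = $76,620.2248…
Penalty: 15 × 0.75% × $330,000.00 = $37,125.00
Final settlement = outstanding balance + penalty = $76,620.2248… + $37,125.00 = $113,745.22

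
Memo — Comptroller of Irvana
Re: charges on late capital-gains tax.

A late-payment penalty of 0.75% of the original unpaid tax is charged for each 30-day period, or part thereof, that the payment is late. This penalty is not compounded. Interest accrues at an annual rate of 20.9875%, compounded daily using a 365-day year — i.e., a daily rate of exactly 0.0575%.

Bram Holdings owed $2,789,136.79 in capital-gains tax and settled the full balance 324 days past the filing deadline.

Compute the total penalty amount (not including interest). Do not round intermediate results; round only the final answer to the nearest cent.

$230,103.79

Penalty periods: ⌈324/30⌉ = 11; penalty = 11 × 0.75% × $2,789,136.79 = $230,103.79…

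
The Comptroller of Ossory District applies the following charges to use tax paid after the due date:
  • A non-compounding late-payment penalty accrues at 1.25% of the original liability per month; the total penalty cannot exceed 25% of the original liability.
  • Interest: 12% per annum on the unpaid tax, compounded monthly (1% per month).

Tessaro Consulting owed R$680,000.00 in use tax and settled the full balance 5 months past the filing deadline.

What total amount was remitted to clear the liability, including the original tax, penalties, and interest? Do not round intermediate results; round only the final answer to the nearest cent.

R$757,186.83

Penalty: 5 × 1.25% × R$680,000.00 = R$42,500.00 (below the 25% cap of R$170,000.00)
Interest: R$680,000.00 × ((1 + 0.01)^5 − 1) = R$680,000.00 × 0.0510101… = R$34,686.8341…
Total = R$680,000.00 + R$42,500.0000 + R$34,686.8341… = R$757,186.83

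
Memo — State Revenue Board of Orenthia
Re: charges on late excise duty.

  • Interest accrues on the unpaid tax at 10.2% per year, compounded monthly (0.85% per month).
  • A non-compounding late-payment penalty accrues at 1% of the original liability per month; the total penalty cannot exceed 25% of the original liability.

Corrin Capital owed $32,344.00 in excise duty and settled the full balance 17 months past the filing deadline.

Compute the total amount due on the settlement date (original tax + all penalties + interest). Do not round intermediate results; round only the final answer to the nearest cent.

$42,847.92

Penalty: 17 × 1% × $32,344.00 = $5,498.48 (below the 25% cap of $8,086.00)
Interest: $32,344.00 × ((1 + 0.0085)^17 − 1) = $32,344.00 × 0.1547563… = $5,005.4380…
Total = $32,344.00 + $5,498.4800 + $5,005.4380… = $42,847.92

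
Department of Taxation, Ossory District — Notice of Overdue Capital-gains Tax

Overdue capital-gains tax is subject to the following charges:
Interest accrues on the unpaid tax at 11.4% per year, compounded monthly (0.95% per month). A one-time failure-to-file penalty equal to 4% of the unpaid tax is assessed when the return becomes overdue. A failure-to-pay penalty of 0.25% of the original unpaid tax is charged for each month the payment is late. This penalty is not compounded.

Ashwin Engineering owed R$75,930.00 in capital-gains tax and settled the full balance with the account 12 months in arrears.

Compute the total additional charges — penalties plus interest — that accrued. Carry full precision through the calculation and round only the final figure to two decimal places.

Failure-to-file penalty: 4% × R$75,930.00 = R$3,037.20
Failure-to-pay penalty = 0.25% × R$75,930.00 × 12 mo = R$2,277.90
Interest: R$75,930.00 × ((1 + 0.0095)^12 − 1) = R$75,930.00 × 0.1201492… = R$9,122.9300…
Penalties + interest = R$5,315.1000 + R$9,122.9300… = R$14,438.03

R$14,438.03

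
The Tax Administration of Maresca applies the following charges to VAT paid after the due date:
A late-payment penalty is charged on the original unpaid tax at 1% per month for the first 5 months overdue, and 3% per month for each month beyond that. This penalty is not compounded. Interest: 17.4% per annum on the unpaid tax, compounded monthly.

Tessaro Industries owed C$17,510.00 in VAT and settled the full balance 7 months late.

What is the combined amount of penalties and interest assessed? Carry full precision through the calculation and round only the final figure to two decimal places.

Penalty, months 1–5: 5 × 1% × C$17,510.00 = C$875.50
Penalty, months 6–7: 2 × 3% × C$17,510.00 = C$1,050.60
Interest (17.4%/yr ÷ 12 = 1.45%/month): C$17,510.00 × ((1 + 0.0145)^7 − 1) = C$1,856.4717…
Penalties + interest = C$1,926.1000 + C$1,856.4717… = C$3,782.57

C$3,782.57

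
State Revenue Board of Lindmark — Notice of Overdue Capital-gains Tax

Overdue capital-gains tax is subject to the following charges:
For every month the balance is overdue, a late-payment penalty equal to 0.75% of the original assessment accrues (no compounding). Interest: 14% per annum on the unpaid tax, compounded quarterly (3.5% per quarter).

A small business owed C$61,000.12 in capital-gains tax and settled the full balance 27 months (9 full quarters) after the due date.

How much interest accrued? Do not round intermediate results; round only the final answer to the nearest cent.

Interest: C$61,000.12 × ((1 + 0.035)^9 − 1) = C$61,000.12 × 0.3628974… = C$22,136.7821…

C$22,136.78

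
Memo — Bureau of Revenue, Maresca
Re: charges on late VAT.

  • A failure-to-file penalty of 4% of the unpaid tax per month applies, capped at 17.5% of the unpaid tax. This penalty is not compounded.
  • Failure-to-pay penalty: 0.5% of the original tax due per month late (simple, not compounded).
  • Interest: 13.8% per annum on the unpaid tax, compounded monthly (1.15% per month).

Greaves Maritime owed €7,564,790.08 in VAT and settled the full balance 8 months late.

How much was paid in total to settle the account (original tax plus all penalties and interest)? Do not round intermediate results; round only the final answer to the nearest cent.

Failure-to-file: 8 × 4% × €7,564,790.08 = €2,420,732.83…, capped at 17.5% × €7,564,790.08 = €1,323,838.26…
Failure-to-pay penalty = 0.5% × €7,564,790.08 × 8 mo = €302,591.60…
Interest: €7,564,790.08 × ((1 + 0.0115)^8 − 1) = €7,564,790.08 × 0.0957894… = €724,626.7379…
Total = €7,564,790.08 + €1,626,429.8672 + €724,626.7379… = €9,915,846.69

€9,915,846.69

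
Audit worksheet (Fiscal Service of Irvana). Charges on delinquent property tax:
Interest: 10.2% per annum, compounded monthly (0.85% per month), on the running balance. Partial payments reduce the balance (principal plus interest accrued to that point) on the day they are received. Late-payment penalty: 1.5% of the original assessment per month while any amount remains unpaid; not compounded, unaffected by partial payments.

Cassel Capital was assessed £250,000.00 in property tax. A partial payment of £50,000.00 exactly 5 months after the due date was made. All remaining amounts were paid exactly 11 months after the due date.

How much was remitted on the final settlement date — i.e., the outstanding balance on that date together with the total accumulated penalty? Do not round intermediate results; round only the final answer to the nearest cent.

£263,039.40

Balance at month 5: £250,000.0000 × (1 + 0.0085)^5 = £260,807.1668…
After £50,000.00 payment: £260,807.1668… − £50,000.00 = £210,807.1668…
Balance at month 11: £210,807.1668… × (1 + 0.0085)^6 = £221,789.4004…
Penalty: 11 × 1.5% × £250,000.00 = £41,250.00
Final settlement = outstanding balance + penalty = £221,789.4004… + £41,250.00 = £263,039.40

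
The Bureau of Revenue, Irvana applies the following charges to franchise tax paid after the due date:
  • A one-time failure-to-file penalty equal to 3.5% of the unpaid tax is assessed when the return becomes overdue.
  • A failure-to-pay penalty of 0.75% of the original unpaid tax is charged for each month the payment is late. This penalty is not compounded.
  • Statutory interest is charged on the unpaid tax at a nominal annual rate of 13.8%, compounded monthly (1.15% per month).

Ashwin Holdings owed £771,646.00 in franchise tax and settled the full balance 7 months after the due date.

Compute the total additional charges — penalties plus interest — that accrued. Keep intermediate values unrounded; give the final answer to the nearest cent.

£131,821.13

Failure-to-file penalty: 3.5% × £771,646.00 = £27,007.61
Failure-to-pay penalty = 0.75% × £771,646.00 × 7 mo = £40,511.42…
Interest: £771,646.00 × ((1 + 0.0115)^7 − 1) = £771,646.00 × 0.0833311… = £64,302.1077…
Penalties + interest = £67,519.0250 + £64,302.1077… = £131,821.13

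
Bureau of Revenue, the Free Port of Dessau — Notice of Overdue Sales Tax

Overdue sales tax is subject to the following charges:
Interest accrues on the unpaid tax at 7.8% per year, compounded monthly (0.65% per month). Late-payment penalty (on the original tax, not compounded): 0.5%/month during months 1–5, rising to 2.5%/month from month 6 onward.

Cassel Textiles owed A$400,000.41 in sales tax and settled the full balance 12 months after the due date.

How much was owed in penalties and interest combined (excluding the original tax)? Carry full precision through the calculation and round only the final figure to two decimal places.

Penalty, months 1–5: 5 × 0.5% × A$400,000.41 = A$10,000.01…
Penalty, months 6–12: 7 × 2.5% × A$400,000.41 = A$70,000.07…
Interest: A$400,000.41 × ((1 + 0.0065)^12 − 1) = A$400,000.41 × 0.0808498… = A$32,339.9573…
Penalties + interest = A$80,000.0820 + A$32,339.9573… = A$112,340.04

A$112,340.04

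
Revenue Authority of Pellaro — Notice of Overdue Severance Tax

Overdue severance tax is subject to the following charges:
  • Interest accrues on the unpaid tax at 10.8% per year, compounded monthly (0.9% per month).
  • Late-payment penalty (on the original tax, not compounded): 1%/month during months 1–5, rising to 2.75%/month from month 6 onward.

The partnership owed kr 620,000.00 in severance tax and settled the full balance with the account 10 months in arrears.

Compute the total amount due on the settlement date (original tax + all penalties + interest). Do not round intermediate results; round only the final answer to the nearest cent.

Penalty, months 1–5: 5 × 1% × kr 620,000.00 = kr 31,000.00
Penalty, months 6–10: 5 × 2.75% × kr 620,000.00 = kr 85,250.00
Interest: kr 620,000.00 × ((1 + 0.009)^10 − 1) = kr 620,000.00 × 0.0937339… = kr 58,115.0011…
Total = kr 620,000.00 + kr 116,250.0000 + kr 58,115.0011… = kr 794,365.00

kr 794,365.00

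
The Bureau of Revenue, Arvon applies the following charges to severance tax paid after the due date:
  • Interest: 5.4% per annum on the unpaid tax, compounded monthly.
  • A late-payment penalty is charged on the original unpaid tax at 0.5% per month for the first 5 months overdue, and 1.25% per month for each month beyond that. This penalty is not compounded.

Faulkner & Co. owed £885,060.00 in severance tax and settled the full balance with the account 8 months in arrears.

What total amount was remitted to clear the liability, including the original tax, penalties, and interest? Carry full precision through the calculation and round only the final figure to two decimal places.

Penalty, months 1–5: 5 × 0.5% × £885,060.00 = £22,126.50
Penalty, months 6–8: 3 × 1.25% × £885,060.00 = £33,189.75
Interest (5.4%/yr ÷ 12 = 0.45%/month): £885,060.00 × ((1 + 0.0045)^8 − 1) = £32,368.5310…
Total = £885,060.00 + £55,316.2500 + £32,368.5310… = £972,744.78

£972,744.78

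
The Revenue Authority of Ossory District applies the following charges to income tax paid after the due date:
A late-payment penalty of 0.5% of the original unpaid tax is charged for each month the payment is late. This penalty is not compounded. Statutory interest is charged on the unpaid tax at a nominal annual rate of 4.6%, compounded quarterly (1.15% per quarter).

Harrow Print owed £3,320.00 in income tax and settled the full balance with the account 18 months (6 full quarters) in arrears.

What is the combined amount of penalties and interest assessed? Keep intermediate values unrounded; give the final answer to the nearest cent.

£534.57

Late-payment penalty = 0.5% × £3,320.00 × 18 mo = £298.80
Interest: £3,320.00 × ((1 + 0.0115)^6 − 1) = £3,320.00 × 0.0710144… = £235.7679…
Penalties + interest = £298.8000 + £235.7679… = £534.57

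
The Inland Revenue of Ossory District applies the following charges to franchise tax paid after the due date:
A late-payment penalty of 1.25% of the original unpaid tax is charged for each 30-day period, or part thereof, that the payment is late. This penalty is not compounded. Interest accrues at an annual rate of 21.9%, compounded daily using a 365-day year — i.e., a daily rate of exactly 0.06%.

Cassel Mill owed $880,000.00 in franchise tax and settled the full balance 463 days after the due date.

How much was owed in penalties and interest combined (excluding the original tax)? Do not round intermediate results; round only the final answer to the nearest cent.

$457,698.69

Penalty periods: ⌈463/30⌉ = 16; penalty = 16 × 1.25% × $880,000.00 = $176,000.00
Interest: $880,000.00 × ((1 + 0.0006)^463 − 1) = $880,000.00 × 0.32011215… = $281,698.6899…
Penalties + interest = $176,000.0000 + $281,698.6899… = $457,698.69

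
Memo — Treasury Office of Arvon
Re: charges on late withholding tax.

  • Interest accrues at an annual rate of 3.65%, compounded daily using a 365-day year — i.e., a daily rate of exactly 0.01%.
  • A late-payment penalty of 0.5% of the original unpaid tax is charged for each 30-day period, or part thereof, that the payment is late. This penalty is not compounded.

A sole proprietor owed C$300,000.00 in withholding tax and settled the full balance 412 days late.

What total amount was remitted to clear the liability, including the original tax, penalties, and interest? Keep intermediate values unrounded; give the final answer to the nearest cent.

Penalty periods: ⌈412/30⌉ = 14; penalty = 14 × 0.5% × C$300,000.00 = C$21,000.00
Interest: C$300,000.00 × ((1 + 0.0001)^412 − 1) = C$300,000.00 × 0.04205835… = C$12,617.5051…
Total = C$300,000.00 + C$21,000.0000 + C$12,617.5051… = C$333,617.51

C$333,617.51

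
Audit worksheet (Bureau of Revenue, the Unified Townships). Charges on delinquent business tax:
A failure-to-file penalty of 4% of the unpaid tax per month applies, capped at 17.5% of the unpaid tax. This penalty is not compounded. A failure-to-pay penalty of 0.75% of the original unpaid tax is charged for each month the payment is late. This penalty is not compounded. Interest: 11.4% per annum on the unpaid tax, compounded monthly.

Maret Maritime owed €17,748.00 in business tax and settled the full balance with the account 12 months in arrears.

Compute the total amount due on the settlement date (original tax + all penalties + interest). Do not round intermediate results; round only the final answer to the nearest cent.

€24,583.63

Failure-to-file: 12 × 4% × €17,748.00 = €8,519.04, capped at 17.5% × €17,748.00 = €3,105.90
Failure-to-pay penalty = 0.75% × €17,748.00 × 12 mo = €1,597.32
Interest (11.4%/yr ÷ 12 = 0.95%/month): €17,748.00 × ((1 + 0.0095)^12 − 1) = €2,132.4083…
Total = €17,748.00 + €4,703.2200 + €2,132.4083… = €24,583.63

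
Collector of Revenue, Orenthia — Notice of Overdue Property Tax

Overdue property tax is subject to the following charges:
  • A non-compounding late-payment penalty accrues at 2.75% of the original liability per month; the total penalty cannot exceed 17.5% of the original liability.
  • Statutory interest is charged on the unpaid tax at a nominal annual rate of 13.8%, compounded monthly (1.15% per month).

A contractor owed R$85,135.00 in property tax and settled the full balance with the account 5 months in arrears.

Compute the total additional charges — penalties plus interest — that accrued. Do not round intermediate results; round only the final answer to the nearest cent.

Penalty: 5 × 2.75% × R$85,135.00 = R$11,706.06… (below the 17.5% cap of R$14,898.63…)
Interest: R$85,135.00 × ((1 + 0.0115)^5 − 1) = R$85,135.00 × 0.0588378… = R$5,009.1558…
Penalties + interest = R$11,706.0625 + R$5,009.1558… = R$16,715.22

R$16,715.22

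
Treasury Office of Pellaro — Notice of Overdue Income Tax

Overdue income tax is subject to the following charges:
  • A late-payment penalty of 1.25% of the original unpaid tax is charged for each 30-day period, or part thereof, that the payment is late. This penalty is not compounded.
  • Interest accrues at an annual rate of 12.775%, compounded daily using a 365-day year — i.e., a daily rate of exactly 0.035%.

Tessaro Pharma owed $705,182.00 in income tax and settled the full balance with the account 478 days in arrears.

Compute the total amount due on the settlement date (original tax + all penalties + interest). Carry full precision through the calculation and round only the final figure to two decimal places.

$974,613.88

Penalty periods: ⌈478/30⌉ = 16; penalty = 16 × 1.25% × $705,182.00 = $141,036.40
Interest: $705,182.00 × ((1 + 0.00035)^478 − 1) = $705,182.00 × 0.18207424… = $128,395.4796…
Total = $705,182.00 + $141,036.4000 + $128,395.4796… = $974,613.88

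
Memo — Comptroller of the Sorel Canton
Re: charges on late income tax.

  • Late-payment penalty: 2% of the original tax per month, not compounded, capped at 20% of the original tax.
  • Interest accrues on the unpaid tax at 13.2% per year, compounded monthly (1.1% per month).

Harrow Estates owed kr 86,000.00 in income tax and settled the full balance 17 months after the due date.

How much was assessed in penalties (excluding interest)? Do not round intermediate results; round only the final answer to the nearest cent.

Penalty (uncapped): 17 × 2% × kr 86,000.00 = kr 29,240.00; cap = 20% × kr 86,000.00 = kr 17,200.00 → penalty = kr 17,200.00

kr 17,200.00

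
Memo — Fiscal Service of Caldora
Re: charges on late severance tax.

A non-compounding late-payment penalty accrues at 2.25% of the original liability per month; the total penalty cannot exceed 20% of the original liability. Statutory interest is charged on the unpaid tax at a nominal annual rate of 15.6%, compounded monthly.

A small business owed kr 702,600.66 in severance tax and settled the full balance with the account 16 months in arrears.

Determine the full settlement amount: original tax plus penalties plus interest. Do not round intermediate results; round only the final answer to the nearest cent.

kr 1,004,412.58

Penalty (uncapped): 16 × 2.25% × kr 702,600.66 = kr 252,936.24…; cap = 20% × kr 702,600.66 = kr 140,520.13… → penalty = kr 140,520.13…
Interest (15.6%/yr ÷ 12 = 1.3%/month): kr 702,600.66 × ((1 + 0.013)^16 − 1) = kr 161,291.7914…
Total = kr 702,600.66 + kr 140,520.1320 + kr 161,291.7914… = kr 1,004,412.58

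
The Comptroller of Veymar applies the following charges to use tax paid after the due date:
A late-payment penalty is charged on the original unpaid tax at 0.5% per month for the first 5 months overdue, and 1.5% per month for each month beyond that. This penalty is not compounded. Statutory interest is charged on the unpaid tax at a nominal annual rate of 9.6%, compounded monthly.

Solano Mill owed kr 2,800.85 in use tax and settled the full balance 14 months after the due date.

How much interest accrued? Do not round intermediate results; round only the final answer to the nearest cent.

kr 330.54

Interest (9.6%/yr ÷ 12 = 0.8%/month): kr 2,800.85 × ((1 + 0.008)^14 − 1) = kr 330.5410…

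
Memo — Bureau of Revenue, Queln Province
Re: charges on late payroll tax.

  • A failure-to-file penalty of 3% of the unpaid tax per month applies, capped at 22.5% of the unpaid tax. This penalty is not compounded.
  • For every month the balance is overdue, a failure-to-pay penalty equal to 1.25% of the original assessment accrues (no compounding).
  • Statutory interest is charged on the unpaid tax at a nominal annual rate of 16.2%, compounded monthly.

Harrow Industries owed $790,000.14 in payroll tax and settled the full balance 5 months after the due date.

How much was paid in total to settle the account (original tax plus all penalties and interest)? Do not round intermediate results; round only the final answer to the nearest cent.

$1,012,659.52

Failure-to-file: 5 × 3% × $790,000.14 = $118,500.02… (under the 22.5% cap)
Failure-to-pay penalty: 5 × 1.25% × $790,000.14 = $49,375.01…
Interest (16.2%/yr ÷ 12 = 1.35%/month): $790,000.14 × ((1 + 0.0135)^5 − 1) = $54,784.3532…
Total = $790,000.14 + $167,875.0298… + $54,784.3532… = $1,012,659.52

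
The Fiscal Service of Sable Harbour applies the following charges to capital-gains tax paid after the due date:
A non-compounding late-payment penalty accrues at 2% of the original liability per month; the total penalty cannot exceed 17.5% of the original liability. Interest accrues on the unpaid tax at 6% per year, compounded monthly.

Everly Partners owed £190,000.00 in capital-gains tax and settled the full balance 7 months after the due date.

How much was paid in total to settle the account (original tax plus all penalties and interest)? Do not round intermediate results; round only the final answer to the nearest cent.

Penalty: 7 × 2% × £190,000.00 = £26,600.00 (below the 17.5% cap of £33,250.00)
Interest (6%/yr ÷ 12 = 0.5%/month): £190,000.00 × ((1 + 0.005)^7 − 1) = £6,750.5854…
Total = £190,000.00 + £26,600.0000 + £6,750.5854… = £223,350.59

£223,350.59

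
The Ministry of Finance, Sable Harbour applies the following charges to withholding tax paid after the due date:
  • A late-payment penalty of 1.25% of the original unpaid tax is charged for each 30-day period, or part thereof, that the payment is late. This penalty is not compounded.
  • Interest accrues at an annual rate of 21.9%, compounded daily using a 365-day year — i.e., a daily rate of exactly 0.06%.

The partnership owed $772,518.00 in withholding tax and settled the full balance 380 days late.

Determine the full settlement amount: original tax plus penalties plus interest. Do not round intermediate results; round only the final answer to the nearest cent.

Penalty periods: ⌈380/30⌉ = 13; penalty = 13 × 1.25% × $772,518.00 = $125,534.18…
Interest: $772,518.00 × ((1 + 0.0006)^380 − 1) = $772,518.00 × 0.25599945… = $197,764.1804…
Total = $772,518.00 + $125,534.1750 + $197,764.1804… = $1,095,816.36

$1,095,816.36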